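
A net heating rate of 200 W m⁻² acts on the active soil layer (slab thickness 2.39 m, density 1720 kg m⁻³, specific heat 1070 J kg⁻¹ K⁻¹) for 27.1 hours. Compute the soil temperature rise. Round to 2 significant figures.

Areal heat capacity C = ρ c_p D = 1720 × 1070 × 2.39 = 4.40×10^6 J/(m^2 K).
Net heat input Q = F Δt = 200 × (27.1 hours × 3600 s/hour) = 1.95×10^7 J/m².
ΔT = Q / C = 1.95×10^7 / 4.40×10^6 = 4.44 K.

4.4 K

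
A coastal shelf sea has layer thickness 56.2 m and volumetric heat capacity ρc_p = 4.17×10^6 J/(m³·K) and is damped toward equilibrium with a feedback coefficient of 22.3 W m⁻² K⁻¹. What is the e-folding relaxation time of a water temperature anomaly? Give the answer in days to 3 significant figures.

Areal heat capacity C = ρc_p × D = 4.17×10^6 × 56.2 = 2.34×10^8 J m⁻² K⁻¹.
Relaxation time τ = C / λ = 2.34×10^8 / 22.3 = 1.05×10^7 s.
In days: 1.05×10^7 s / (86400 s/day) = 122 days.

122 days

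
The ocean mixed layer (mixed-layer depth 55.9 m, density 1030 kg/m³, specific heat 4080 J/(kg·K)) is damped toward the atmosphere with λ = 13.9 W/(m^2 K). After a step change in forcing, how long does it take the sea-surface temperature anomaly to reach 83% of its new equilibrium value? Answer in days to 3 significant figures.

347 days

Areal heat capacity C = ρ c_p D = 1030 × 4080 × 55.9 = 2.35×10^8 J/(m²·K).
τ = C / λ = 2.35×10^8 / 13.9 = 1.69×10^7 s.
Fraction reached: 1 − e^(−t/τ) = 0.83 ⇒ t = −τ ln(1 − 0.83) = τ × 1.77.
t = 2.99×10^7 s = 347 days.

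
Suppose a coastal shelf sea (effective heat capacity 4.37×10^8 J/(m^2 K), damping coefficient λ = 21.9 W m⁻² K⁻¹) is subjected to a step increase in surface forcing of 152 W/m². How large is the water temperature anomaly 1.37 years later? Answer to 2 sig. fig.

6.1 K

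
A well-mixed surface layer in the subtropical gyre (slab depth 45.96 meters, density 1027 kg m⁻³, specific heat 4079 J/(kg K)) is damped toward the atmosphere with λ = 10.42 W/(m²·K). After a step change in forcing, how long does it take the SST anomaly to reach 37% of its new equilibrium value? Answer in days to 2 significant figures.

99 days

Areal heat capacity C = ρ c_p D = 1027 × 4079 × 45.96 = 1.93×10^8 J m⁻² K⁻¹.
τ = C / λ = 1.93×10^8 / 10.42 = 1.85×10^7 s.
Fraction reached: 1 − e^(−t/τ) = 0.37 ⇒ t = −τ ln(1 − 0.37) = τ × 0.462.
t = 8.54×10^6 s = 98.8 days.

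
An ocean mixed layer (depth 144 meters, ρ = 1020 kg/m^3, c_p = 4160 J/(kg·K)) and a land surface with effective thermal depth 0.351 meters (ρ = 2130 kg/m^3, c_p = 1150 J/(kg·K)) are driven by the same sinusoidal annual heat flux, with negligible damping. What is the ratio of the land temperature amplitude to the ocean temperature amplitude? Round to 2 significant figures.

710

C_ocean = 1020 × 4160 × 144 = 6.11×10^8 J/(m²·K).
C_land = 2130 × 1150 × 0.351 = 8.60×10^5 J/(m²·K).
Undamped amplitude ∝ 1/C, so A_land/A_ocean = C_ocean/C_land = 711.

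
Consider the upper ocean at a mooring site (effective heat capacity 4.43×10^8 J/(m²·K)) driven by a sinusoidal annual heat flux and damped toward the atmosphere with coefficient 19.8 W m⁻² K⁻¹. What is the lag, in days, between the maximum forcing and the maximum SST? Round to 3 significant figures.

78.4 days

Areal heat capacity C = 4.43×10^8 J/(m²·K) (given).
ω = 2π / 3.15×10^7 s = 1.99×10^-7 s⁻¹.
Phase lag φ = arctan(Cω/λ) = arctan(88.3/19.8) = 1.35 rad.
Time lag = φ / ω = 1.35 / 1.99×10^-7 = 6.78×10^6 s = 78.4 days.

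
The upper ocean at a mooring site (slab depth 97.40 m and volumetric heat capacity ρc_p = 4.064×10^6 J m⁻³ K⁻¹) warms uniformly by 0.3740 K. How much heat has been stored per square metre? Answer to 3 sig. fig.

1.48×10^8

Areal heat capacity C = ρc_p × D = 4.064×10^6 × 97.40 = 3.96×10^8 J/(m²·K).
ΔQ = C ΔT = 3.96×10^8 × 0.3740 = 1.48×10^8 J/m².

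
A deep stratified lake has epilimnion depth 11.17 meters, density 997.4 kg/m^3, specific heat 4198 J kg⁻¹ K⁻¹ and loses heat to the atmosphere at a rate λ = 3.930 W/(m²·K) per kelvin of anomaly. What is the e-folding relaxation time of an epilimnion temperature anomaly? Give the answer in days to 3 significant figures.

Areal heat capacity C = ρ c_p D = 997.4 × 4198 × 11.17 = 4.68×10^7 J/(m^2 K).
Relaxation time τ = C / λ = 4.68×10^7 / 3.930 = 1.19×10^7 s.
In days: 1.19×10^7 s / (86400 s/day) = 138 days.

138 days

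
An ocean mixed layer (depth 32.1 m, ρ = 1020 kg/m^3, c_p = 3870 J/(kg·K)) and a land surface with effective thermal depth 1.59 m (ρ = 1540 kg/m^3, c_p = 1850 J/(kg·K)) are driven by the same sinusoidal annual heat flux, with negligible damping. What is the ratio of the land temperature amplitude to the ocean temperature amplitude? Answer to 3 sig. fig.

C_ocean = 1020 × 3870 × 32.1 = 1.27×10^8 J/(m²·K).
C_land = 1540 × 1850 × 1.59 = 4.53×10^6 J/(m²·K).
Undamped amplitude ∝ 1/C, so A_land/A_ocean = C_ocean/C_land = 28.0.

28.0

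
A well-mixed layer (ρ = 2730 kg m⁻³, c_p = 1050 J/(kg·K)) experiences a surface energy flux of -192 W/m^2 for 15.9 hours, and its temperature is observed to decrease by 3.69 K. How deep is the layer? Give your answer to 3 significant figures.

1.04 m

Heat input Q = F Δt = -192 × 57200 s = -1.10×10^7 J/m².
Required areal heat capacity C = Q / ΔT = 2.98×10^6 J/(m²·K).
Depth D = C / (ρ c_p) = 2.98×10^6 / (2730 × 1050) = 1.04 m.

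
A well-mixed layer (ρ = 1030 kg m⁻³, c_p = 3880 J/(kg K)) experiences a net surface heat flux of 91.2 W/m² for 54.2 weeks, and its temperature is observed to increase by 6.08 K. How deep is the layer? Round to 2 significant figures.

120 m

Heat input Q = F Δt = 91.2 × 3.28×10^7 s = 2.99×10^9 J/m².
Required areal heat capacity C = Q / ΔT = 4.92×10^8 J/(m²·K).
Depth D = C / (ρ c_p) = 4.92×10^8 / (1030 × 3880) = 123 m.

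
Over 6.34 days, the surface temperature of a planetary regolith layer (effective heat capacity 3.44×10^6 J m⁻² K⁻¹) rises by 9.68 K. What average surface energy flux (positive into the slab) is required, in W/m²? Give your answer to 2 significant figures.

Areal heat capacity C = 3.44×10^6 J m⁻² K⁻¹ (given).
Required heat per unit area: Q = C ΔT = 3.44×10^6 × 9.68 = 3.33×10^7 J/m².
Flux F = Q / Δt = 3.33×10^7 / 5.48×10^5 s = 60.8 W/m².

61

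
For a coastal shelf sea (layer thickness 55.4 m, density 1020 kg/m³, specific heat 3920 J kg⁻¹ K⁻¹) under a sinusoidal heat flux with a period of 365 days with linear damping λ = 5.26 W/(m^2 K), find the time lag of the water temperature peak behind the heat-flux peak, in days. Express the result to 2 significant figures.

84 days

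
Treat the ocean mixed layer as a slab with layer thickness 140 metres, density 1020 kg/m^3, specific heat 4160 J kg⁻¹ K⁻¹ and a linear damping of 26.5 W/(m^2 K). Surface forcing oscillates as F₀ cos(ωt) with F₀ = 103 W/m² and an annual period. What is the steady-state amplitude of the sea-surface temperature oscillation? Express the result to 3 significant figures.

0.849 K

Areal heat capacity C = ρ c_p D = 1020 × 4160 × 140 = 5.94×10^8 J m⁻² K⁻¹.
Angular frequency ω = 2π / T = 2π / 3.15×10^7 s = 1.99×10^-7 s⁻¹.
√((Cω)² + λ²) = √((118)² + 26.5²) = 121 W/(m²·K).
Amplitude A = F₀ / √((Cω)²+λ²) = 103 / 121 = 0.849 K.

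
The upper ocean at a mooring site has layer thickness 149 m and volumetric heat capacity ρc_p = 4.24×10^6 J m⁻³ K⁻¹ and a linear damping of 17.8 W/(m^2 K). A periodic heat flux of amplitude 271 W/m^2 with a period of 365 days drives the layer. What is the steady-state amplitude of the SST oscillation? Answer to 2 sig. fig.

Areal heat capacity C = ρc_p × D = 4.24×10^6 × 149 = 6.32×10^8 J m⁻² K⁻¹.
Angular frequency ω = 2π / T = 2π / 3.15×10^7 s = 1.99×10^-7 s⁻¹.
√((Cω)² + λ²) = √((126)² + 17.8²) = 127 W/(m²·K).
Amplitude A = F₀ / √((Cω)²+λ²) = 271 / 127 = 2.13 K.

2.1 K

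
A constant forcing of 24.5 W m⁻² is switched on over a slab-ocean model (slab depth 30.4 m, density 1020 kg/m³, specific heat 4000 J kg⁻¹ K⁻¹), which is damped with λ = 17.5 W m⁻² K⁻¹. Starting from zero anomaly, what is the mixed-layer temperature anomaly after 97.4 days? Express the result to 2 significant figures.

Areal heat capacity C = ρ c_p D = 1020 × 4000 × 30.4 = 1.24×10^8 J/(m²·K).
τ = C / λ = 1.24×10^8 / 17.5 = 7.09×10^6 s.
Equilibrium anomaly ΔT_eq = F / λ = 24.5 / 17.5 = 1.40 K.
t = 97.4 days = 8.42×10^6 s, so t/τ = 1.19.
ΔT(t) = ΔT_eq (1 − e^(−t/τ)) = 1.40 × (1 − e^−1.19) = 0.973 K.

0.97 K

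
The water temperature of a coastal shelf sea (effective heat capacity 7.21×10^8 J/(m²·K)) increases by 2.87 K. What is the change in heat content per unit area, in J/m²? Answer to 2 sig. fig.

2.1×10^9

Areal heat capacity C = 7.21×10^8 J/(m²·K) (given).
ΔQ = C ΔT = 7.21×10^8 × 2.87 = 2.07×10^9 J/m².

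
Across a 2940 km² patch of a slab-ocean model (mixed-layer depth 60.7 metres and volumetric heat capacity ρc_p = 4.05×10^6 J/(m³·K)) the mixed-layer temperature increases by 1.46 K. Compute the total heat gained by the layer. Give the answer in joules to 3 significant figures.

1.06×10^18 J

Areal heat capacity C = ρc_p × D = 4.05×10^6 × 60.7 = 2.46×10^8 J m⁻² K⁻¹.
Heat per unit area: q = C ΔT = 2.46×10^8 × 1.46 = 3.59×10^8 J/m².
Total heat: Q = q × A = 3.59×10^8 × (2940 × 10⁶ m²) = 1.06×10^18 J.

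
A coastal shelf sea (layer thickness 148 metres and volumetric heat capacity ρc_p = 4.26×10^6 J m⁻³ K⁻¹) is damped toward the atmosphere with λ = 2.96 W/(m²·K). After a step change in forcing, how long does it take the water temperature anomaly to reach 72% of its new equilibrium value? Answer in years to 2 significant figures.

8.6 years

Areal heat capacity C = ρc_p × D = 4.26×10^6 × 148 = 6.30×10^8 J/(m²·K).
τ = C / λ = 6.30×10^8 / 2.96 = 2.13×10^8 s.
Fraction reached: 1 − e^(−t/τ) = 0.72 ⇒ t = −τ ln(1 − 0.72) = τ × 1.27.
t = 2.71×10^8 s = 8.59 years.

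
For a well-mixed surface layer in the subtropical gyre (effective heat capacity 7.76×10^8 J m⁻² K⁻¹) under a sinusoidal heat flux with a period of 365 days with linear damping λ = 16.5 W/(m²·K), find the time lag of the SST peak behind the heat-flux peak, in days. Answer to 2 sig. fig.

Areal heat capacity C = 7.76×10^8 J m⁻² K⁻¹ (given).
ω = 2π / 3.15×10^7 s = 1.99×10^-7 s⁻¹.
Phase lag φ = arctan(Cω/λ) = arctan(155/16.5) = 1.46 rad.
Time lag = φ / ω = 1.46 / 1.99×10^-7 = 7.35×10^6 s = 85.1 days.

85 days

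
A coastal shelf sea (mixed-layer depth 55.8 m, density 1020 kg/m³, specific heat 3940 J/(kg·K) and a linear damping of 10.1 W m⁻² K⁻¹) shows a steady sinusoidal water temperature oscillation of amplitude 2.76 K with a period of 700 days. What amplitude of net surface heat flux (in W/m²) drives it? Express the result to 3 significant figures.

70.1

Areal heat capacity C = ρ c_p D = 1020 × 3940 × 55.8 = 2.24×10^8 J/(m²·K).
ω = 2π / 6.05×10^7 s = 1.04×10^-7 s⁻¹.
√((Cω)² + λ²) = √((23.3)² + 10.1²) = 25.4 W/(m²·K).
F₀ = A × √((Cω)²+λ²) = 2.76 × 25.4 = 70.1 W/m².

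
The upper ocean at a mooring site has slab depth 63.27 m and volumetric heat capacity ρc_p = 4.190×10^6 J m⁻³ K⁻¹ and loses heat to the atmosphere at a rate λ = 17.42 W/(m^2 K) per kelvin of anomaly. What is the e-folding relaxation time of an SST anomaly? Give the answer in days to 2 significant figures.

180 days

Areal heat capacity C = ρc_p × D = 4.190×10^6 × 63.27 = 2.65×10^8 J/(m^2 K).
Relaxation time τ = C / λ = 2.65×10^8 / 17.42 = 1.52×10^7 s.
In days: 1.52×10^7 s / (86400 s/day) = 176 days.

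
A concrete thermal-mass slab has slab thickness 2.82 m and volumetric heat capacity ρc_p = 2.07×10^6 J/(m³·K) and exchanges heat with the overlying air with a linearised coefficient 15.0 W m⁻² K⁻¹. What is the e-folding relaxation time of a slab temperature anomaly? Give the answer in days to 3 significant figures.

Areal heat capacity C = ρc_p × D = 2.07×10^6 × 2.82 = 5.84×10^6 J m⁻² K⁻¹.
Relaxation time τ = C / λ = 5.84×10^6 / 15.0 = 3.89×10^5 s.
In days: 3.89×10^5 s / (86400 s/day) = 4.50 days.

4.50 days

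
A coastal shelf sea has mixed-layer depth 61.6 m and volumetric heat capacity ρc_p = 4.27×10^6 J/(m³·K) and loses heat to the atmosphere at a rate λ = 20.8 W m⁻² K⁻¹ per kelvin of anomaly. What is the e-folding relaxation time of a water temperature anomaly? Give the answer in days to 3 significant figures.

146 days

Areal heat capacity C = ρc_p × D = 4.27×10^6 × 61.6 = 2.63×10^8 J/(m^2 K).
Relaxation time τ = C / λ = 2.63×10^8 / 20.8 = 1.26×10^7 s.
In days: 1.26×10^7 s / (86400 s/day) = 146 days.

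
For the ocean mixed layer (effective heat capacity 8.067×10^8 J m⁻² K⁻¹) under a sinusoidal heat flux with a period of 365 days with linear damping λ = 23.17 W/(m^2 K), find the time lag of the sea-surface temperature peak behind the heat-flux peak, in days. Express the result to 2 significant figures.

Areal heat capacity C = 8.067×10^8 J m⁻² K⁻¹ (given).
ω = 2π / 3.15×10^7 s = 1.99×10^-7 s⁻¹.
Phase lag φ = arctan(Cω/λ) = arctan(161/23.17) = 1.43 rad.
Time lag = φ / ω = 1.43 / 1.99×10^-7 = 7.17×10^6 s = 82.9 days.

83 days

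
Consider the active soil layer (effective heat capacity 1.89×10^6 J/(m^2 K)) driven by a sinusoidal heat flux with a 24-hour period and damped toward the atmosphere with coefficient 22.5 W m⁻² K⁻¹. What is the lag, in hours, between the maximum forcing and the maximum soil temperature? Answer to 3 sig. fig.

Areal heat capacity C = 1.89×10^6 J/(m^2 K) (given).
ω = 2π / 86400 s = 7.27×10^-5 s⁻¹.
Phase lag φ = arctan(Cω/λ) = arctan(137/22.5) = 1.41 rad.
Time lag = φ / ω = 1.41 / 7.27×10^-5 = 19400 s = 5.38 hours.

5.38 hours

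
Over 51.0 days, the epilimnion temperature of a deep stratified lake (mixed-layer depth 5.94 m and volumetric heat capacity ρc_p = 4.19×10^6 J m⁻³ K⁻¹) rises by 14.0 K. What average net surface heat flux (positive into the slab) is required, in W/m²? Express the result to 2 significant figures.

79

Areal heat capacity C = ρc_p × D = 4.19×10^6 × 5.94 = 2.49×10^7 J/(m²·K).
Required heat per unit area: Q = C ΔT = 2.49×10^7 × 14.0 = 3.48×10^8 J/m².
Flux F = Q / Δt = 3.48×10^8 / 4.41×10^6 s = 79.1 W/m².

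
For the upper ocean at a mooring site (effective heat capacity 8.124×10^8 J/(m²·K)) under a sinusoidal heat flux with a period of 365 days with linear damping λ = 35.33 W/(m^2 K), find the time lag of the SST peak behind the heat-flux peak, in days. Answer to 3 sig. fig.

78.8 days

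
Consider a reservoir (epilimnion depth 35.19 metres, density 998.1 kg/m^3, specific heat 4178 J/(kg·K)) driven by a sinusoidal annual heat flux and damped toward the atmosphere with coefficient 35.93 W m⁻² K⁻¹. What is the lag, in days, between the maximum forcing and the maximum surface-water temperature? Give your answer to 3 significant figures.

39.7 days

Areal heat capacity C = ρ c_p D = 998.1 × 4178 × 35.19 = 1.47×10^8 J m⁻² K⁻¹.
ω = 2π / 3.15×10^7 s = 1.99×10^-7 s⁻¹.
Phase lag φ = arctan(Cω/λ) = arctan(29.2/35.93) = 0.683 rad.
Time lag = φ / ω = 0.683 / 1.99×10^-7 = 3.43×10^6 s = 39.7 days.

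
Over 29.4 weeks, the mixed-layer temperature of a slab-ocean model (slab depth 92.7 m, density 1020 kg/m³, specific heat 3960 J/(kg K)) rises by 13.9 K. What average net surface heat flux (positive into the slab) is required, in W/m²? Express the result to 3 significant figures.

Areal heat capacity C = ρ c_p D = 1020 × 3960 × 92.7 = 3.74×10^8 J/(m²·K).
Required heat per unit area: Q = C ΔT = 3.74×10^8 × 13.9 = 5.20×10^9 J/m².
Flux F = Q / Δt = 5.20×10^9 / 1.78×10^7 s = 293 W/m².

293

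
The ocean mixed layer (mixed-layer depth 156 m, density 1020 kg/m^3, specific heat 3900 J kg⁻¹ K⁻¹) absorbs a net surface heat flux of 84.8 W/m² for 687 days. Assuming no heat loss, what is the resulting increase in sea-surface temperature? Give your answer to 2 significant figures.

8.1 K

Areal heat capacity C = ρ c_p D = 1020 × 3900 × 156 = 6.21×10^8 J/(m²·K).
Net heat input Q = F Δt = 84.8 × (687 days × 86400 s/day) = 5.03×10^9 J/m².
ΔT = Q / C = 5.03×10^9 / 6.21×10^8 = 8.11 K.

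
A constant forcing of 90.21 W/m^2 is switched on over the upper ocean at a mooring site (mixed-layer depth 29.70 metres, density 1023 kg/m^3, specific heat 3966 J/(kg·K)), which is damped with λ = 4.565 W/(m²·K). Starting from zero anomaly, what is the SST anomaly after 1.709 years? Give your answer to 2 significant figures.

17 K

Areal heat capacity C = ρ c_p D = 1023 × 3966 × 29.70 = 1.20×10^8 J/(m^2 K).
τ = C / λ = 1.20×10^8 / 4.565 = 2.64×10^7 s.
Equilibrium anomaly ΔT_eq = F / λ = 90.21 / 4.565 = 19.8 K.
t = 1.709 years = 5.39×10^7 s, so t/τ = 2.04.
ΔT(t) = ΔT_eq (1 − e^(−t/τ)) = 19.8 × (1 − e^−2.04) = 17.2 K.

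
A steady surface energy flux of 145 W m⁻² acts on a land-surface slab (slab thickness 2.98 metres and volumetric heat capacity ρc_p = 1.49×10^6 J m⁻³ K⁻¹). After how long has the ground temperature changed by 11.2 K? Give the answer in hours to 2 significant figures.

Areal heat capacity C = ρc_p × D = 1.49×10^6 × 2.98 = 4.44×10^6 J/(m^2 K).
Time required: Δt = C ΔT / F = 4.44×10^6 × 11.2 / 145 = 3.43×10^5 s.
In hours: 3.43×10^5 s / (3600 s/hour) = 95.3 hours.

95 hours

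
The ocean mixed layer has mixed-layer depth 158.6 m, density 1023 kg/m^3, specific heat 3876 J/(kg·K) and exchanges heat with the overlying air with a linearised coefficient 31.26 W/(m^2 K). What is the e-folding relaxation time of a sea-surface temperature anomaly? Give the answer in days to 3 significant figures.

Areal heat capacity C = ρ c_p D = 1023 × 3876 × 158.6 = 6.29×10^8 J m⁻² K⁻¹.
Relaxation time τ = C / λ = 6.29×10^8 / 31.26 = 2.01×10^7 s.
In days: 2.01×10^7 s / (86400 s/day) = 233 days.

233 days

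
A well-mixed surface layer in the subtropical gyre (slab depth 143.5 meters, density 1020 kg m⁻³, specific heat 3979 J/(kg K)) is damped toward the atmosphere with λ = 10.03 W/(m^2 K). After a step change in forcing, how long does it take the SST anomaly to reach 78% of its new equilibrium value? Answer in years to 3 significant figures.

2.79 years

Areal heat capacity C = ρ c_p D = 1020 × 3979 × 143.5 = 5.82×10^8 J/(m²·K).
τ = C / λ = 5.82×10^8 / 10.03 = 5.81×10^7 s.
Fraction reached: 1 − e^(−t/τ) = 0.78 ⇒ t = −τ ln(1 − 0.78) = τ × 1.51.
t = 8.79×10^7 s = 2.79 years.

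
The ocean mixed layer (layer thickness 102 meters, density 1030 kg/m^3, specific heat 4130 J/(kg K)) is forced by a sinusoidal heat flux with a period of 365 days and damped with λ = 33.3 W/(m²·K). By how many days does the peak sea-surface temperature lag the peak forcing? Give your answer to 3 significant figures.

69.9 days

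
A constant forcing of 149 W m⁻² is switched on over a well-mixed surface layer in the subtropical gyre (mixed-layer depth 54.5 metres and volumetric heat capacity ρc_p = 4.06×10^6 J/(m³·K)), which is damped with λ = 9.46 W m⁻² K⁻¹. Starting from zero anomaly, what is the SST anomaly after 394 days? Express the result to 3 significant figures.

12.1 K

Areal heat capacity C = ρc_p × D = 4.06×10^6 × 54.5 = 2.21×10^8 J/(m²·K).
τ = C / λ = 2.21×10^8 / 9.46 = 2.34×10^7 s.
Equilibrium anomaly ΔT_eq = F / λ = 149 / 9.46 = 15.8 K.
t = 394 days = 3.40×10^7 s, so t/τ = 1.46.
ΔT(t) = ΔT_eq (1 − e^(−t/τ)) = 15.8 × (1 − e^−1.46) = 12.1 K.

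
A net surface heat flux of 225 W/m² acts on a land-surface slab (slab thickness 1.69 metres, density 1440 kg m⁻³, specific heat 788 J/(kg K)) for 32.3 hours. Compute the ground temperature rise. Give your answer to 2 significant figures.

Areal heat capacity C = ρ c_p D = 1440 × 788 × 1.69 = 1.92×10^6 J m⁻² K⁻¹.
Net heat input Q = F Δt = 225 × (32.3 hours × 3600 s/hour) = 2.62×10^7 J/m².
ΔT = Q / C = 2.62×10^7 / 1.92×10^6 = 13.6 K.

14 K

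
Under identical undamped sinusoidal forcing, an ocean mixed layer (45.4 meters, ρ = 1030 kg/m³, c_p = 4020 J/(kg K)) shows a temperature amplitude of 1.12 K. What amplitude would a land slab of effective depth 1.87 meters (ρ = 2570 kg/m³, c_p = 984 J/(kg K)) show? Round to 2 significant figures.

45 K

C_ocean = 1.88×10^8 J/(m²·K); C_land = 4.73×10^6 J/(m²·K).
A ∝ 1/C ⇒ A_land = A_ocean × C_ocean/C_land = 1.12 × 39.8 = 44.5 K.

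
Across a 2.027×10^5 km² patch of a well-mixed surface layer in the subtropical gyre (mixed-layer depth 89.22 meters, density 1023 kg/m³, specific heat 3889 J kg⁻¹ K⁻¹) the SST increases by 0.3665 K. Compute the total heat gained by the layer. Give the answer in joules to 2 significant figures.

2.6×10^19 J

Areal heat capacity C = ρ c_p D = 1023 × 3889 × 89.22 = 3.55×10^8 J/(m^2 K).
Heat per unit area: q = C ΔT = 3.55×10^8 × 0.3665 = 1.30×10^8 J/m².
Total heat: Q = q × A = 1.30×10^8 × (2.027×10^5 × 10⁶ m²) = 2.64×10^19 J.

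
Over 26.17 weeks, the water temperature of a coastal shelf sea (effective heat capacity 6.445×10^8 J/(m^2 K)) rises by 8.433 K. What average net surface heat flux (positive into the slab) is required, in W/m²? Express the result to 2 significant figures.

Areal heat capacity C = 6.445×10^8 J/(m^2 K) (given).
Required heat per unit area: Q = C ΔT = 6.44×10^8 × 8.433 = 5.44×10^9 J/m².
Flux F = Q / Δt = 5.44×10^9 / 1.58×10^7 s = 343 W/m².

340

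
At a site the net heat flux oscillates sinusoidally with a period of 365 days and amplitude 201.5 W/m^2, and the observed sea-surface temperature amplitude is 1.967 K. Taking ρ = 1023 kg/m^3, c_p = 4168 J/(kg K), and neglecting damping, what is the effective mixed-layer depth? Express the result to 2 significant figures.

ω = 2π / 3.15×10^7 s = 1.99×10^-7 s⁻¹.
Required C = F₀ / (A ω) = 201.5 / (1.967 × 1.99×10^-7) = 5.14×10^8 J/(m²·K).
D = C / (ρ c_p) = 5.14×10^8 / (1023 × 4168) = 121 m.

120 m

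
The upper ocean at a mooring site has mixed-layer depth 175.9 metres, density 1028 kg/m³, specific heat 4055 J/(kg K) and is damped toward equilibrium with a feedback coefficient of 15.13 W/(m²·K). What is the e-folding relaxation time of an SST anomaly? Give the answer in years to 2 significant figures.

Areal heat capacity C = ρ c_p D = 1028 × 4055 × 175.9 = 7.33×10^8 J/(m^2 K).
Relaxation time τ = C / λ = 7.33×10^8 / 15.13 = 4.85×10^7 s.
In years: 4.85×10^7 s / (3.156×10^7 s/year) = 1.54 years.

1.5 years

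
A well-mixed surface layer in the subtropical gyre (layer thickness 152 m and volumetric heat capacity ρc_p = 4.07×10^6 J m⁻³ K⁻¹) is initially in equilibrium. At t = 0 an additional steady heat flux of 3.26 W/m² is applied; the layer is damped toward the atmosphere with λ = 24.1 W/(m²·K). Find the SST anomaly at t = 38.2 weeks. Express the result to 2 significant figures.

Areal heat capacity C = ρc_p × D = 4.07×10^6 × 152 = 6.19×10^8 J/(m^2 K).
τ = C / λ = 6.19×10^8 / 24.1 = 2.57×10^7 s.
Equilibrium anomaly ΔT_eq = F / λ = 3.26 / 24.1 = 0.135 K.
t = 38.2 weeks = 2.31×10^7 s, so t/τ = 0.900.
ΔT(t) = ΔT_eq (1 − e^(−t/τ)) = 0.135 × (1 − e^−0.900) = 0.0803 K.

0.080 K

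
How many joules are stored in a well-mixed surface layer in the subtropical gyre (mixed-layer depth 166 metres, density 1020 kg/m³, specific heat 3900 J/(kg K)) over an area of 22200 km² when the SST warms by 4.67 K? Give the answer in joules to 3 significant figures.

6.85×10^19 J

Areal heat capacity C = ρ c_p D = 1020 × 3900 × 166 = 6.60×10^8 J/(m^2 K).
Heat per unit area: q = C ΔT = 6.60×10^8 × 4.67 = 3.08×10^9 J/m².
Total heat: Q = q × A = 3.08×10^9 × (22200 × 10⁶ m²) = 6.85×10^19 J.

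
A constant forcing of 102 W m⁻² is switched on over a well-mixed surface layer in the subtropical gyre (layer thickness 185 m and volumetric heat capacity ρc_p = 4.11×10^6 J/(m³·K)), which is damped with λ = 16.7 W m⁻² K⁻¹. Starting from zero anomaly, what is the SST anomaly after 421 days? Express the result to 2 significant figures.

Areal heat capacity C = ρc_p × D = 4.11×10^6 × 185 = 7.60×10^8 J/(m^2 K).
τ = C / λ = 7.60×10^8 / 16.7 = 4.55×10^7 s.
Equilibrium anomaly ΔT_eq = F / λ = 102 / 16.7 = 6.11 K.
t = 421 days = 3.64×10^7 s, so t/τ = 0.799.
ΔT(t) = ΔT_eq (1 − e^(−t/τ)) = 6.11 × (1 − e^−0.799) = 3.36 K.

3.4 K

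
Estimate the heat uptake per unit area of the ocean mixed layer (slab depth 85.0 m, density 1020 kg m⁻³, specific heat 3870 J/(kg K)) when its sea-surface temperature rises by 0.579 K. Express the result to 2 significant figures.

Areal heat capacity C = ρ c_p D = 1020 × 3870 × 85.0 = 3.36×10^8 J/(m^2 K).
ΔQ = C ΔT = 3.36×10^8 × 0.579 = 1.94×10^8 J/m².

1.9×10^8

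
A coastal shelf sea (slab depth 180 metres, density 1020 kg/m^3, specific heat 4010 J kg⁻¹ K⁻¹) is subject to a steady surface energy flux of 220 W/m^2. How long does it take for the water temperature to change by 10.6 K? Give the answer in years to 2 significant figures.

1.1 years

Areal heat capacity C = ρ c_p D = 1020 × 4010 × 180 = 7.36×10^8 J/(m^2 K).
Time required: Δt = C ΔT / F = 7.36×10^8 × 10.6 / 220 = 3.55×10^7 s.
In years: 3.55×10^7 s / (3.156×10^7 s/year) = 1.12 years.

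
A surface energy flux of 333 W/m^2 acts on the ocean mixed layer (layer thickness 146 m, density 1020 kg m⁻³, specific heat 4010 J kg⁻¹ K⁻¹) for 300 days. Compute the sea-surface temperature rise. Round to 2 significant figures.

14 K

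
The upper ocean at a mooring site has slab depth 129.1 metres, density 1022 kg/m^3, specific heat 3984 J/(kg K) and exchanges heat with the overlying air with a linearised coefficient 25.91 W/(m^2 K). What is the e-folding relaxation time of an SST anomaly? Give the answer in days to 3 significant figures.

235 days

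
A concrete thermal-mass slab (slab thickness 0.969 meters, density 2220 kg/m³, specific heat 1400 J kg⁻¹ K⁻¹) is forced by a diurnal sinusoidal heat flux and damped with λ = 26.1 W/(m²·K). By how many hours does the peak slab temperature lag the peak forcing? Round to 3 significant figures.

Areal heat capacity C = ρ c_p D = 2220 × 1400 × 0.969 = 3.01×10^6 J/(m²·K).
ω = 2π / 86400 s = 7.27×10^-5 s⁻¹.
Phase lag φ = arctan(Cω/λ) = arctan(219/26.1) = 1.45 rad.
Time lag = φ / ω = 1.45 / 7.27×10^-5 = 20000 s = 5.55 hours.

5.55 hours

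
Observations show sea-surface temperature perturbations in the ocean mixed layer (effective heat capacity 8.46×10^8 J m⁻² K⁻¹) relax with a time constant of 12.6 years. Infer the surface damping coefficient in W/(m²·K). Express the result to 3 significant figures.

Areal heat capacity C = 8.46×10^8 J m⁻² K⁻¹ (given).
τ = 12.6 years = 3.98×10^8 s.
λ = C / τ = 8.46×10^8 / 3.98×10^8 = 2.13 W/(m²·K).

2.13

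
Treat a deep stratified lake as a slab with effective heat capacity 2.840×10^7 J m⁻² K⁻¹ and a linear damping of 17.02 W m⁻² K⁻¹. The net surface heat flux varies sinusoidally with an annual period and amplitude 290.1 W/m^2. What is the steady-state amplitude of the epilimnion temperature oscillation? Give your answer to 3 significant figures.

Areal heat capacity C = 2.840×10^7 J m⁻² K⁻¹ (given).
Angular frequency ω = 2π / T = 2π / 3.15×10^7 s = 1.99×10^-7 s⁻¹.
√((Cω)² + λ²) = √((5.66)² + 17.02²) = 17.9 W/(m²·K).
Amplitude A = F₀ / √((Cω)²+λ²) = 290.1 / 17.9 = 16.2 K.

16.2 K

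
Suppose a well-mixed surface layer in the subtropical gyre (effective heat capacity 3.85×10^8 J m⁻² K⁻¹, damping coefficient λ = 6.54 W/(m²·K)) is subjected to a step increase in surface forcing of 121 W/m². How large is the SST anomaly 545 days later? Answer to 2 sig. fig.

Areal heat capacity C = 3.85×10^8 J m⁻² K⁻¹ (given).
τ = C / λ = 3.85×10^8 / 6.54 = 5.89×10^7 s.
Equilibrium anomaly ΔT_eq = F / λ = 121 / 6.54 = 18.5 K.
t = 545 days = 4.71×10^7 s, so t/τ = 0.800.
ΔT(t) = ΔT_eq (1 − e^(−t/τ)) = 18.5 × (1 − e^−0.800) = 10.2 K.

10 K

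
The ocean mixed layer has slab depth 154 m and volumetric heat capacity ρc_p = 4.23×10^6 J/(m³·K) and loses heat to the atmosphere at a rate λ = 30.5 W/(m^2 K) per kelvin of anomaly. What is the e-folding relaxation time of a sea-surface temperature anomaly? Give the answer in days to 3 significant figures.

247 days

Areal heat capacity C = ρc_p × D = 4.23×10^6 × 154 = 6.51×10^8 J m⁻² K⁻¹.
Relaxation time τ = C / λ = 6.51×10^8 / 30.5 = 2.14×10^7 s.
In days: 2.14×10^7 s / (86400 s/day) = 247 days.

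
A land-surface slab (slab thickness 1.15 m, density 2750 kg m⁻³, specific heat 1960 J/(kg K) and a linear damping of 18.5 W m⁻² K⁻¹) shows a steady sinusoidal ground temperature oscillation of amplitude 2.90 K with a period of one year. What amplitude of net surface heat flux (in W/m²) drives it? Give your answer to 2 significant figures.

54

Areal heat capacity C = ρ c_p D = 2750 × 1960 × 1.15 = 6.20×10^6 J/(m²·K).
ω = 2π / 3.15×10^7 s = 1.99×10^-7 s⁻¹.
√((Cω)² + λ²) = √((1.23)² + 18.5²) = 18.5 W/(m²·K).
F₀ = A × √((Cω)²+λ²) = 2.90 × 18.5 = 53.8 W/m².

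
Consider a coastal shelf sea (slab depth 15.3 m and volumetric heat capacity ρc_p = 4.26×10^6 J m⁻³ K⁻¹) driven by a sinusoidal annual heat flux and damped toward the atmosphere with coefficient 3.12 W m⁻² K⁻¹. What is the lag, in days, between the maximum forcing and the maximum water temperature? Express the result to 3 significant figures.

77.6 days

Areal heat capacity C = ρc_p × D = 4.26×10^6 × 15.3 = 6.52×10^7 J/(m^2 K).
ω = 2π / 3.15×10^7 s = 1.99×10^-7 s⁻¹.
Phase lag φ = arctan(Cω/λ) = arctan(13.0/3.12) = 1.34 rad.
Time lag = φ / ω = 1.34 / 1.99×10^-7 = 6.70×10^6 s = 77.6 days.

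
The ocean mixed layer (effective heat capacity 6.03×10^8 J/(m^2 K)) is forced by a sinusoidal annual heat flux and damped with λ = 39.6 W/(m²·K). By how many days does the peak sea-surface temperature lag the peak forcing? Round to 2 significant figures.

Areal heat capacity C = 6.03×10^8 J/(m^2 K) (given).
ω = 2π / 3.15×10^7 s = 1.99×10^-7 s⁻¹.
Phase lag φ = arctan(Cω/λ) = arctan(120/39.6) = 1.25 rad.
Time lag = φ / ω = 1.25 / 1.99×10^-7 = 6.29×10^6 s = 72.8 days.

73 days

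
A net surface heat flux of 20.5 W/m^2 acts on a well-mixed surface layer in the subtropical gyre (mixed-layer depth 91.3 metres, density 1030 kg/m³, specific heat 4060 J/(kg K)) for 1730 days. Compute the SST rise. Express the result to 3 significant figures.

Areal heat capacity C = ρ c_p D = 1030 × 4060 × 91.3 = 3.82×10^8 J/(m^2 K).
Net heat input Q = F Δt = 20.5 × (1730 days × 86400 s/day) = 3.06×10^9 J/m².
ΔT = Q / C = 3.06×10^9 / 3.82×10^8 = 8.03 K.

8.03 K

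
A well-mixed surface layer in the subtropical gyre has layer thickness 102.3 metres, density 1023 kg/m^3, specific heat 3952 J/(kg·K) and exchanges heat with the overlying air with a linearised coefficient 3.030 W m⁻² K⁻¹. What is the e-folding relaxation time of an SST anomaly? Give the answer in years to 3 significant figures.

4.33 years

Areal heat capacity C = ρ c_p D = 1023 × 3952 × 102.3 = 4.14×10^8 J/(m²·K).
Relaxation time τ = C / λ = 4.14×10^8 / 3.030 = 1.36×10^8 s.
In years: 1.36×10^8 s / (3.156×10^7 s/year) = 4.33 years.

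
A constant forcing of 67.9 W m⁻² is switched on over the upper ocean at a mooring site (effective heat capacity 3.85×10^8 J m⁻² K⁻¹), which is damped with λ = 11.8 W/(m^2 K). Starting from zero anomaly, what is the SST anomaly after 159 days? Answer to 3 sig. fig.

1.98 K

Areal heat capacity C = 3.85×10^8 J m⁻² K⁻¹ (given).
τ = C / λ = 3.85×10^8 / 11.8 = 3.26×10^7 s.
Equilibrium anomaly ΔT_eq = F / λ = 67.9 / 11.8 = 5.75 K.
t = 159 days = 1.37×10^7 s, so t/τ = 0.421.
ΔT(t) = ΔT_eq (1 − e^(−t/τ)) = 5.75 × (1 − e^−0.421) = 1.98 K.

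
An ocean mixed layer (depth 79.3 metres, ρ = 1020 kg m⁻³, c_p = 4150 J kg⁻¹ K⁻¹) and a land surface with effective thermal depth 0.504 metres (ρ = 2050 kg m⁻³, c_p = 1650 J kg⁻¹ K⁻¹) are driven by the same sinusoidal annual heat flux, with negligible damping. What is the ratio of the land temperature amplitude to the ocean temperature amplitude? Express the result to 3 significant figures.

C_ocean = 1020 × 4150 × 79.3 = 3.36×10^8 J/(m²·K).
C_land = 2050 × 1650 × 0.504 = 1.70×10^6 J/(m²·K).
Undamped amplitude ∝ 1/C, so A_land/A_ocean = C_ocean/C_land = 197.

197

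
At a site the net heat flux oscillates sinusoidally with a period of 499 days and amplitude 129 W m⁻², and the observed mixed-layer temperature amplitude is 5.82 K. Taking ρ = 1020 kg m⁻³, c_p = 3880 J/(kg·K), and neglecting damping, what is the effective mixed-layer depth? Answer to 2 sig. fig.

38 m

ω = 2π / 4.31×10^7 s = 1.46×10^-7 s⁻¹.
Required C = F₀ / (A ω) = 129 / (5.82 × 1.46×10^-7) = 1.52×10^8 J/(m²·K).
D = C / (ρ c_p) = 1.52×10^8 / (1020 × 3880) = 38.4 m.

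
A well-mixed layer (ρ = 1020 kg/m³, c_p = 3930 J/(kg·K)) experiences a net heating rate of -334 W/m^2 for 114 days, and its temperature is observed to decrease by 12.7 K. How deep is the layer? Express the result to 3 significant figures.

64.6 m

Heat input Q = F Δt = -334 × 9.85×10^6 s = -3.29×10^9 J/m².
Required areal heat capacity C = Q / ΔT = 2.59×10^8 J/(m²·K).
Depth D = C / (ρ c_p) = 2.59×10^8 / (1020 × 3930) = 64.6 m.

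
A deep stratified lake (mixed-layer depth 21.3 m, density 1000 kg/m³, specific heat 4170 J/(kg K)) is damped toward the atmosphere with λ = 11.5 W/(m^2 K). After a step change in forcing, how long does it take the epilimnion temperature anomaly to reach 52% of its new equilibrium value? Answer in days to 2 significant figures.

66 days

Areal heat capacity C = ρ c_p D = 1000 × 4170 × 21.3 = 8.88×10^7 J/(m^2 K).
τ = C / λ = 8.88×10^7 / 11.5 = 7.72×10^6 s.
Fraction reached: 1 − e^(−t/τ) = 0.52 ⇒ t = −τ ln(1 − 0.52) = τ × 0.734.
t = 5.67×10^6 s = 65.6 days.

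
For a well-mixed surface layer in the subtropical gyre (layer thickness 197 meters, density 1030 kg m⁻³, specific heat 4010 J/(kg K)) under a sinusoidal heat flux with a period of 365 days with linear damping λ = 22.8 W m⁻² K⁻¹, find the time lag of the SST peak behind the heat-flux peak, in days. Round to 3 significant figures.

83.1 days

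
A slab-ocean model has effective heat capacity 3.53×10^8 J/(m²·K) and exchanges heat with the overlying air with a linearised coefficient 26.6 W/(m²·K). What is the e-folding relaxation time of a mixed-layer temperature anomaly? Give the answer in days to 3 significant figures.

Areal heat capacity C = 3.53×10^8 J/(m²·K) (given).
Relaxation time τ = C / λ = 3.53×10^8 / 26.6 = 1.33×10^7 s.
In days: 1.33×10^7 s / (86400 s/day) = 154 days.

154 days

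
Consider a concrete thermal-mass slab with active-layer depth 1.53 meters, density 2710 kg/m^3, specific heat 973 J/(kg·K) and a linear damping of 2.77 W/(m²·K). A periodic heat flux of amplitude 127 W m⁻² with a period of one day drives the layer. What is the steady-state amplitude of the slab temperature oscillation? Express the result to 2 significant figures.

0.43 K

Areal heat capacity C = ρ c_p D = 2710 × 973 × 1.53 = 4.03×10^6 J/(m²·K).
Angular frequency ω = 2π / T = 2π / 86400 s = 7.27×10^-5 s⁻¹.
√((Cω)² + λ²) = √((293)² + 2.77²) = 293 W/(m²·K).
Amplitude A = F₀ / √((Cω)²+λ²) = 127 / 293 = 0.433 K.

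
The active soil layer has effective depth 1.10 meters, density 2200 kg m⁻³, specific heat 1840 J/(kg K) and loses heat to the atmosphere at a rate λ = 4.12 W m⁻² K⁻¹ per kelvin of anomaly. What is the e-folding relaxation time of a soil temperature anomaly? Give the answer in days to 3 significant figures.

12.5 days

Areal heat capacity C = ρ c_p D = 2200 × 1840 × 1.10 = 4.45×10^6 J/(m²·K).
Relaxation time τ = C / λ = 4.45×10^6 / 4.12 = 1.08×10^6 s.
In days: 1.08×10^6 s / (86400 s/day) = 12.5 days.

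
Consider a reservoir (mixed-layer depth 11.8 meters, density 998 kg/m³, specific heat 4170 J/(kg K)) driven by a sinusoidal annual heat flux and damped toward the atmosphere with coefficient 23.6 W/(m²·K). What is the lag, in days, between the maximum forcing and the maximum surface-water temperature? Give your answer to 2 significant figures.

23 days

Areal heat capacity C = ρ c_p D = 998 × 4170 × 11.8 = 4.91×10^7 J/(m²·K).
ω = 2π / 3.15×10^7 s = 1.99×10^-7 s⁻¹.
Phase lag φ = arctan(Cω/λ) = arctan(9.78/23.6) = 0.393 rad.
Time lag = φ / ω = 0.393 / 1.99×10^-7 = 1.97×10^6 s = 22.8 days.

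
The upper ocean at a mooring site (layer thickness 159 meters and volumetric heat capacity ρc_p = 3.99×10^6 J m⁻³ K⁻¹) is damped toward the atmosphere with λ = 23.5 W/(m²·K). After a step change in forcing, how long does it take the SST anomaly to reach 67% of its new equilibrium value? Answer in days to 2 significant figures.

Areal heat capacity C = ρc_p × D = 3.99×10^6 × 159 = 6.34×10^8 J m⁻² K⁻¹.
τ = C / λ = 6.34×10^8 / 23.5 = 2.70×10^7 s.
Fraction reached: 1 − e^(−t/τ) = 0.67 ⇒ t = −τ ln(1 − 0.67) = τ × 1.11.
t = 2.99×10^7 s = 346 days.

350 days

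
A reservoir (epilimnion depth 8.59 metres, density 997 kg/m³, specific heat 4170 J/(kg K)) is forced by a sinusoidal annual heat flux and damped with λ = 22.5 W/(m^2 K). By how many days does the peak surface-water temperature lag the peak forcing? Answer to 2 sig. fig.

Areal heat capacity C = ρ c_p D = 997 × 4170 × 8.59 = 3.57×10^7 J/(m^2 K).
ω = 2π / 3.15×10^7 s = 1.99×10^-7 s⁻¹.
Phase lag φ = arctan(Cω/λ) = arctan(7.12/22.5) = 0.306 rad.
Time lag = φ / ω = 0.306 / 1.99×10^-7 = 1.54×10^6 s = 17.8 days.

18 days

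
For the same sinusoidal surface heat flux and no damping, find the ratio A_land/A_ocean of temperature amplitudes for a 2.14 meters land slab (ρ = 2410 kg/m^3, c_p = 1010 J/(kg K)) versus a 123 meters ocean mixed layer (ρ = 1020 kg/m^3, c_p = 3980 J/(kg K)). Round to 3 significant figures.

C_ocean = 1020 × 3980 × 123 = 4.99×10^8 J/(m²·K).
C_land = 2410 × 1010 × 2.14 = 5.21×10^6 J/(m²·K).
Undamped amplitude ∝ 1/C, so A_land/A_ocean = C_ocean/C_land = 95.9.

95.9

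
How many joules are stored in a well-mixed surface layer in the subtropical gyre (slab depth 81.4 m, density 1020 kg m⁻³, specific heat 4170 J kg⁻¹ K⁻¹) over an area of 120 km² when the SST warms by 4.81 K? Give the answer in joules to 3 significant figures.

2.00×10^17 J

Areal heat capacity C = ρ c_p D = 1020 × 4170 × 81.4 = 3.46×10^8 J m⁻² K⁻¹.
Heat per unit area: q = C ΔT = 3.46×10^8 × 4.81 = 1.67×10^9 J/m².
Total heat: Q = q × A = 1.67×10^9 × (120 × 10⁶ m²) = 2.00×10^17 J.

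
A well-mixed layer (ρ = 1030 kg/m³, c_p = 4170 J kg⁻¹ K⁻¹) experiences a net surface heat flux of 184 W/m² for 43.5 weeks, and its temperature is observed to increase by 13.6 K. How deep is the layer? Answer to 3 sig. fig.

Heat input Q = F Δt = 184 × 2.63×10^7 s = 4.84×10^9 J/m².
Required areal heat capacity C = Q / ΔT = 3.56×10^8 J/(m²·K).
Depth D = C / (ρ c_p) = 3.56×10^8 / (1030 × 4170) = 82.9 m.

82.9 m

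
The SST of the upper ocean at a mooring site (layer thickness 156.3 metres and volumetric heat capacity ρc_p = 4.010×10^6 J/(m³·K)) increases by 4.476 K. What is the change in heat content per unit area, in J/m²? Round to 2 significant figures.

2.8×10^9

Areal heat capacity C = ρc_p × D = 4.010×10^6 × 156.3 = 6.27×10^8 J/(m^2 K).
ΔQ = C ΔT = 6.27×10^8 × 4.476 = 2.81×10^9 J/m².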